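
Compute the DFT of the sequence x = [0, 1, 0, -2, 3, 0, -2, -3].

X[k] = Σ(n=0 to 7) x[n] · ω_8^(nk)
where ω_8 = e^(-2πi/8)

Computing each X[k]:
X[0] = -3
X[1] = -3.0000-3.4142i
X[2] = 5-6i
X[3] = -3.0000+0.5858i
X[4] = 5
X[5] = -3.0000-0.5858i
X[6] = 5+6i
X[7] = -3.0000+3.4142i

X = [-3, -3.0000-3.4142i, 5-6i, -3.0000+0.5858i, 5, -3.0000-0.5858i, 5+6i, -3.0000+3.4142i]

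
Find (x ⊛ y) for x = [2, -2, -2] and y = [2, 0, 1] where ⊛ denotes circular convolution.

(x ⊛ y)[n] = Σ(m=0 to 2) x[m] · y[(n-m) mod 3]

Computing each output sample:
(x ⊛ y)[0] = 2
(x ⊛ y)[1] = -6
(x ⊛ y)[2] = -2

x ⊛ y = [2, -6, -2]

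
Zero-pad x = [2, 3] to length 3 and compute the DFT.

Original 2-point DFT: [5, -1]
Zero-padded 3-point DFT provides frequency interpolation.

DFT_3([x, 0, ...]) = [5, 0.5000-2.5981i, 0.5000+2.5981i]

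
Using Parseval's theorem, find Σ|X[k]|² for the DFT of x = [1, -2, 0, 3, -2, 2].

Parseval: Σ|x[n]|² = (1/N)Σ|X[k]|², so Σ|X[k]|² = N·Σ|x[n]|² = 6·22.0000

Σ|X[k]|² = N·Σ|x[n]|² = 6·22.0000 = 132.0000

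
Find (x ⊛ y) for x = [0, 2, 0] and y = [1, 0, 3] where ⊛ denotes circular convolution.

(x ⊛ y)[n] = Σ(m=0 to 2) x[m] · y[(n-m) mod 3]

Computing each output sample:
(x ⊛ y)[0] = 6
(x ⊛ y)[1] = 2
(x ⊛ y)[2] = 0

x ⊛ y = [6, 2, 0]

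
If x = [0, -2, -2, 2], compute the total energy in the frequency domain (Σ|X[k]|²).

Parseval: Σ|x[n]|² = (1/N)Σ|X[k]|², so Σ|X[k]|² = N·Σ|x[n]|² = 4·12.0000

Σ|X[k]|² = N·Σ|x[n]|² = 4·12.0000 = 48.0000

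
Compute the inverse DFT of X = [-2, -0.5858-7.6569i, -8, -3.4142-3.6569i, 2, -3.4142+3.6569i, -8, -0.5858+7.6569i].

x[n] = (1/8) Σ(k=0 to 7) X[k] · e^(2πikn/8)

Computing each x[n]:
x[0] = -3
x[1] = 2
x[2] = 3
x[3] = 1
x[4] = -1
x[5] = -3
x[6] = 1
x[7] = -2

x = [-3, 2, 3, 1, -1, -3, 1, -2]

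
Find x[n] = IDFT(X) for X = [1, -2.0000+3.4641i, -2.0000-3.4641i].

x[n] = (1/3) Σ(k=0 to 2) X[k] · e^(2πikn/3)

Computing each x[n]:
x[0] = -1
x[1] = -1
x[2] = 3

x = [-1, -1, 3]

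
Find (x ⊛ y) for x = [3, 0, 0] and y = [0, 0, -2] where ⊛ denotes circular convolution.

(x ⊛ y)[n] = Σ(m=0 to 2) x[m] · y[(n-m) mod 3]

Computing each output sample:
(x ⊛ y)[0] = 0
(x ⊛ y)[1] = 0
(x ⊛ y)[2] = -6

x ⊛ y = [0, 0, -6]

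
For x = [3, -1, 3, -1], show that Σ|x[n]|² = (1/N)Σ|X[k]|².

Time domain:
Σ|x[n]|² = |3|² + |-1|² + |3|² + |-1|² = 20.0000

Frequency domain:
(1/4)Σ|X[k]|² = (1/4)(|4|² + |0|² + |8|² + |0|²) = (1/4)·80.0000 = 20.0000

Both sides agree, confirming Parseval's theorem.

Σ|x[n]|² = (1/N)Σ|X[k]|² = 20.0000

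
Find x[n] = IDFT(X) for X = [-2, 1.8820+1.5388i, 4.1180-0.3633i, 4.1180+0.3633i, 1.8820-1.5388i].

x[n] = (1/5) Σ(k=0 to 4) X[k] · e^(2πikn/5)

Computing each x[n]:
x[0] = 2
x[1] = -2
x[2] = -1
x[3] = 0
x[4] = -1

x = [2, -2, -1, 0, -1]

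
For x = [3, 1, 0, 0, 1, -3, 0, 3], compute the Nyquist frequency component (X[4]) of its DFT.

X[4] = Σ(n=0 to 7) x[n] · ω_8^(4n) where ω_8 = e^(-2πi/8)
= (3)·ω_8^0 + (1)·ω_8^4 + (0)·ω_8^8 + (0)·ω_8^12 + (1)·ω_8^16 + (-3)·ω_8^20 + (0)·ω_8^24 + (3)·ω_8^28

X[4] = 3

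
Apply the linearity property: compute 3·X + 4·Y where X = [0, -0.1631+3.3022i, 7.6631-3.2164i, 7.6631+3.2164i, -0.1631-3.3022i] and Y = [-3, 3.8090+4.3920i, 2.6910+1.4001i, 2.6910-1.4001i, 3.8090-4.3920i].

By linearity: DFT(3x + 4y) = 3·DFT(x) + 4·DFT(y)
= 3·[0, -0.1631+3.3022i, 7.6631-3.2164i, 7.6631+3.2164i, -0.1631-3.3022i] + 4·[-3, 3.8090+4.3920i, 2.6910+1.4001i, 2.6910-1.4001i, 3.8090-4.3920i]

Computing element-wise:
Z[0] = 3·(0) + 4·(-3) = -12
Z[1] = 3·(-0.1631+3.3022i) + 4·(3.8090+4.3920i) = 14.7467+27.4746i
Z[2] = 3·(7.6631-3.2164i) + 4·(2.6910+1.4001i) = 33.7533-4.0488i
Z[3] = 3·(7.6631+3.2164i) + 4·(2.6910-1.4001i) = 33.7533+4.0488i
Z[4] = 3·(-0.1631-3.3022i) + 4·(3.8090-4.3920i) = 14.7467-27.4746i

DFT(3x + 4y) = 3·X + 4·Y = [-12, 14.7467+27.4746i, 33.7533-4.0488i, 33.7533+4.0488i, 14.7467-27.4746i]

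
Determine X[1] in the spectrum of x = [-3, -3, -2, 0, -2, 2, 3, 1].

X[1] = Σ(n=0 to 7) x[n] · ω_8^(1n) where ω_8 = e^(-2πi/8)
= (-3)·ω_8^0 + (-3)·ω_8^1 + (-2)·ω_8^2 + (0)·ω_8^3 + (-2)·ω_8^4 + (2)·ω_8^5 + (3)·ω_8^6 + (1)·ω_8^7

X[1] = -3.8284+9.2426i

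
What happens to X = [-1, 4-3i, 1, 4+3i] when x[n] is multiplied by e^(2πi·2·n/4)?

Modulation property: DFT(ω_4^(-2n)·x[n]) = X[(k-2) mod 4], so circularly shift X by 2 positions.

X[k-2] = [1, 4+3i, -1, 4-3i]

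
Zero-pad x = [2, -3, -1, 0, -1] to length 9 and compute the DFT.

Original 5-point DFT: [-3, 1.5729+2.4899i, 4.9271+0.2245i, 4.9271-0.2245i, 1.5729-2.4899i]
Zero-padded 9-point DFT provides frequency interpolation.

DFT_9([x, 0, ...]) = [-3, 0.4679+3.2552i, 1.6527+2.6537i, 4.5000+2.5981i, 3.8794-0.6015i, 3.8794+0.6015i, 4.5000-2.5981i, 1.6527-2.6537i, 0.4679-3.2552i]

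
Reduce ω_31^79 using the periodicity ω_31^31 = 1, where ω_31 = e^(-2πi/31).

Since ω_31^31 = 1, powers reduce modulo 31.
79 mod 31 = 17
So ω_31^79 = ω_31^17 = e^(-2πi·17/31)

ω_31^79 = ω_31^17 = -0.9541+0.2994i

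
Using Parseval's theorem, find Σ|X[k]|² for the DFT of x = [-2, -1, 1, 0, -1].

Parseval: Σ|x[n]|² = (1/N)Σ|X[k]|², so Σ|X[k]|² = N·Σ|x[n]|² = 5·7.0000

Σ|X[k]|² = N·Σ|x[n]|² = 5·7.0000 = 35.0000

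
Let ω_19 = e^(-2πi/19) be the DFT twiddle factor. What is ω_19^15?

ω_19^15 = e^(-2πi·15/19)
= cos(-2π·15/19) + i·sin(-2π·15/19)
= cos(-30π/19) + i·sin(-30π/19)

ω_19^15 = cos(-30π/19) + i·sin(-30π/19) = 0.2455+0.9694i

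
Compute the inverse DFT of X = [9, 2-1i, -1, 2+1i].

x[n] = (1/4) Σ(k=0 to 3) X[k] · e^(2πikn/4)

Computing each x[n]:
x[0] = 3
x[1] = 3
x[2] = 1
x[3] = 2

x = [3, 3, 1, 2]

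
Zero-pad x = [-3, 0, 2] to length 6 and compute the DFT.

Original 3-point DFT: [-1, -4.0000+1.7321i, -4.0000-1.7321i]
Zero-padded 6-point DFT provides frequency interpolation.

DFT_6([x, 0, ...]) = [-1, -4.0000-1.7321i, -4.0000+1.7321i, -1, -4.0000-1.7321i, -4.0000+1.7321i]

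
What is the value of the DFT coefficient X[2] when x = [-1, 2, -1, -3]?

X[2] = Σ(n=0 to 3) x[n] · ω_4^(2n) where ω_4 = e^(-2πi/4)
= (-1)·ω_4^0 + (2)·ω_4^2 + (-1)·ω_4^4 + (-3)·ω_4^6

X[2] = -1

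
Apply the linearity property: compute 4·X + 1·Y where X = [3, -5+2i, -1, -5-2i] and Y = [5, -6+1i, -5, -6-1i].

By linearity: DFT(4x + 1y) = 4·DFT(x) + 1·DFT(y)
= 4·[3, -5+2i, -1, -5-2i] + 1·[5, -6+1i, -5, -6-1i]

Computing element-wise:
Z[0] = 4·(3) + 1·(5) = 17
Z[1] = 4·(-5+2i) + 1·(-6+1i) = -26+9i
Z[2] = 4·(-1) + 1·(-5) = -9
Z[3] = 4·(-5-2i) + 1·(-6-1i) = -26-9i

DFT(4x + 1y) = 4·X + 1·Y = [17, -26+9i, -9, -26-9i]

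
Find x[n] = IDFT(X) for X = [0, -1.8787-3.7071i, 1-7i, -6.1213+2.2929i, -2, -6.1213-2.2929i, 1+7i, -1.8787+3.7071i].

x[n] = (1/8) Σ(k=0 to 7) X[k] · e^(2πikn/8)

Computing each x[n]:
x[0] = -2
x[1] = 3
x[2] = 1
x[3] = -2
x[4] = 2
x[5] = 1
x[6] = -2
x[7] = -1

x = [-2, 3, 1, -2, 2, 1, -2, -1]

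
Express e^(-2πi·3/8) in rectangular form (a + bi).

ω_8^3 = e^(-2πi·3/8)
= cos(-2π·3/8) + i·sin(-2π·3/8)
= cos(-6π/8) + i·sin(-6π/8)

ω_8^3 = cos(-6π/8) + i·sin(-6π/8) = -0.7071-0.7071i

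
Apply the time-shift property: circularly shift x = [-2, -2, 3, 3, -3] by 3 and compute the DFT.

Time shift by 3: X_shifted[k] = ω_5^(3k) · X[k]
Shifted x = [3, 3, -3, -2, -2]

DFT(x[n-3]) = [-1, 7.3541-4.1675i, 0.6459-3.8900i, 0.6459+3.8900i, 7.3541+4.1675i]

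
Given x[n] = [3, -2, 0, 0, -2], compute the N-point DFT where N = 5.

X[k] = Σ(n=0 to 4) x[n] · ω_5^(nk)
where ω_5 = e^(-2πi/5)

Computing each X[k]:
X[0] = -1
X[1] = 1.7639
X[2] = 6.2361
X[3] = 6.2361
X[4] = 1.7639

X = [-1, 1.7639, 6.2361, 6.2361, 1.7639]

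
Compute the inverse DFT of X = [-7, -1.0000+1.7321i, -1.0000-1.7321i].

x[n] = (1/3) Σ(k=0 to 2) X[k] · e^(2πikn/3)

Computing each x[n]:
x[0] = -3
x[1] = -3
x[2] = -1

x = [-3, -3, -1]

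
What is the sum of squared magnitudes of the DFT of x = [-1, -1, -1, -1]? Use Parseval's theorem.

Parseval: Σ|x[n]|² = (1/N)Σ|X[k]|², so Σ|X[k]|² = N·Σ|x[n]|² = 4·4.0000

Σ|X[k]|² = N·Σ|x[n]|² = 4·4.0000 = 16.0000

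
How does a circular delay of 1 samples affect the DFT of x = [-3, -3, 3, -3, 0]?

Time shift by 1: X_shifted[k] = ω_5^(1k) · X[k]
Shifted x = [0, -3, -3, 3, -3]

DFT(x[n-1]) = [-6, -1.8541+3.5267i, 4.8541-5.7063i, 4.8541+5.7063i, -1.8541-3.5267i]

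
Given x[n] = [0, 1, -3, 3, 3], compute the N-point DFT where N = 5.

X[k] = Σ(n=0 to 4) x[n] · ω_5^(nk)
where ω_5 = e^(-2πi/5)

Computing each X[k]:
X[0] = 4
X[1] = 1.2361+5.4288i
X[2] = -3.2361-4.5308i
X[3] = -3.2361+4.5308i
X[4] = 1.2361-5.4288i

X = [4, 1.2361+5.4288i, -3.2361-4.5308i, -3.2361+4.5308i, 1.2361-5.4288i]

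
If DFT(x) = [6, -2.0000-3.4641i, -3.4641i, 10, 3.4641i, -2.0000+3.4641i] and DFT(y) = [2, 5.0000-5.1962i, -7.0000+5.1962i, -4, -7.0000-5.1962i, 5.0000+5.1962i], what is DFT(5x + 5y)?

By linearity: DFT(5x + 5y) = 5·DFT(x) + 5·DFT(y)
= 5·[6, -2.0000-3.4641i, -3.4641i, 10, 3.4641i, -2.0000+3.4641i] + 5·[2, 5.0000-5.1962i, -7.0000+5.1962i, -4, -7.0000-5.1962i, 5.0000+5.1962i]

Computing element-wise:
Z[0] = 5·(6) + 5·(2) = 40
Z[1] = 5·(-2.0000-3.4641i) + 5·(5.0000-5.1962i) = 15.0000-43.3015i
Z[2] = 5·(-3.4641i) + 5·(-7.0000+5.1962i) = -35.0000+8.6605i
Z[3] = 5·(10) + 5·(-4) = 30
Z[4] = 5·(3.4641i) + 5·(-7.0000-5.1962i) = -35.0000-8.6605i
Z[5] = 5·(-2.0000+3.4641i) + 5·(5.0000+5.1962i) = 15.0000+43.3015i

DFT(5x + 5y) = 5·X + 5·Y = [40, 15.0000-43.3015i, -35.0000+8.6605i, 30, -35.0000-8.6605i, 15.0000+43.3015i]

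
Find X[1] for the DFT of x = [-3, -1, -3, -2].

X[1] = Σ(n=0 to 3) x[n] · ω_4^(1n) where ω_4 = e^(-2πi/4)
= (-3)·ω_4^0 + (-1)·ω_4^1 + (-3)·ω_4^2 + (-2)·ω_4^3

X[1] = -1i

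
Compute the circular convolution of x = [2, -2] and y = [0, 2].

(x ⊛ y)[n] = Σ(m=0 to 1) x[m] · y[(n-m) mod 2]

Computing each output sample:
(x ⊛ y)[0] = -4
(x ⊛ y)[1] = 4

x ⊛ y = [-4, 4]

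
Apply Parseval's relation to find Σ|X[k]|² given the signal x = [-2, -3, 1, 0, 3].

Parseval: Σ|x[n]|² = (1/N)Σ|X[k]|², so Σ|X[k]|² = N·Σ|x[n]|² = 5·23.0000

Σ|X[k]|² = N·Σ|x[n]|² = 5·23.0000 = 115.0000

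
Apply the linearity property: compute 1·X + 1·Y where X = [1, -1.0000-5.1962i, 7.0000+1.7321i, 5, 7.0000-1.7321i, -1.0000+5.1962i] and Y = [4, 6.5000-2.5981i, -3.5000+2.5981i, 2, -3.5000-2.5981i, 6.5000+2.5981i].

By linearity: DFT(1x + 1y) = 1·DFT(x) + 1·DFT(y)
= 1·[1, -1.0000-5.1962i, 7.0000+1.7321i, 5, 7.0000-1.7321i, -1.0000+5.1962i] + 1·[4, 6.5000-2.5981i, -3.5000+2.5981i, 2, -3.5000-2.5981i, 6.5000+2.5981i]

Computing element-wise:
Z[0] = 1·(1) + 1·(4) = 5
Z[1] = 1·(-1.0000-5.1962i) + 1·(6.5000-2.5981i) = 5.5000-7.7943i
Z[2] = 1·(7.0000+1.7321i) + 1·(-3.5000+2.5981i) = 3.5000+4.3302i
Z[3] = 1·(5) + 1·(2) = 7
Z[4] = 1·(7.0000-1.7321i) + 1·(-3.5000-2.5981i) = 3.5000-4.3302i
Z[5] = 1·(-1.0000+5.1962i) + 1·(6.5000+2.5981i) = 5.5000+7.7943i

DFT(1x + 1y) = 1·X + 1·Y = [5, 5.5000-7.7943i, 3.5000+4.3302i, 7, 3.5000-4.3302i, 5.5000+7.7943i]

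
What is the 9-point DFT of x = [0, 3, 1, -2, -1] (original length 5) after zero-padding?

Original 5-point DFT: [1, 1.4271-5.5676i, -1.9271+0.5020i, -1.9271-0.5020i, 1.4271+5.5676i]
Zero-padded 9-point DFT provides frequency interpolation.

DFT_9([x, 0, ...]) = [1, 4.4115-0.8391i, -0.1848-5.6713i, -3.5000-0.8660i, -1.2267+0.3640i, -1.2267-0.3640i, -3.5000+0.8660i, -0.1848+5.6713i, 4.4115+0.8391i]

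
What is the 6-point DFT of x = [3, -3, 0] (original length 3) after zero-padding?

Original 3-point DFT: [0, 4.5000+2.5981i, 4.5000-2.5981i]
Zero-padded 6-point DFT provides frequency interpolation.

DFT_6([x, 0, ...]) = [0, 1.5000+2.5981i, 4.5000+2.5981i, 6, 4.5000-2.5981i, 1.5000-2.5981i]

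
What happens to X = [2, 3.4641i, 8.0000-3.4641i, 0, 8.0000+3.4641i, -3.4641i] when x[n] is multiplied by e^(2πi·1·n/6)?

Modulation property: DFT(ω_6^(-1n)·x[n]) = X[(k-1) mod 6], so circularly shift X by 1 positions.

X[k-1] = [-3.4641i, 2, 3.4641i, 8.0000-3.4641i, 0, 8.0000+3.4641i]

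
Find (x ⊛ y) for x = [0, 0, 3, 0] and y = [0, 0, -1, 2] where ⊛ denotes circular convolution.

(x ⊛ y)[n] = Σ(m=0 to 3) x[m] · y[(n-m) mod 4]

Computing each output sample:
(x ⊛ y)[0] = -3
(x ⊛ y)[1] = 6
(x ⊛ y)[2] = 0
(x ⊛ y)[3] = 0

x ⊛ y = [-3, 6, 0, 0]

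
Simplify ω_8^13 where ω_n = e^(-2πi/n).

Since ω_8^8 = 1, powers reduce modulo 8.
13 mod 8 = 5
So ω_8^13 = ω_8^5 = e^(-2πi·5/8)

ω_8^13 = ω_8^5 = -0.7071+0.7071i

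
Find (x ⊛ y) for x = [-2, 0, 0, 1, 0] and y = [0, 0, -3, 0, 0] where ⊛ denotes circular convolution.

(x ⊛ y)[n] = Σ(m=0 to 4) x[m] · y[(n-m) mod 5]

Computing each output sample:
(x ⊛ y)[0] = -3
(x ⊛ y)[1] = 0
(x ⊛ y)[2] = 6
(x ⊛ y)[3] = 0
(x ⊛ y)[4] = 0

x ⊛ y = [-3, 0, 6, 0, 0]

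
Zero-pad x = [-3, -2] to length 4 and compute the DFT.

Original 2-point DFT: [-5, -1]
Zero-padded 4-point DFT provides frequency interpolation.

DFT_4([x, 0, ...]) = [-5, -3+2i, -1, -3-2i]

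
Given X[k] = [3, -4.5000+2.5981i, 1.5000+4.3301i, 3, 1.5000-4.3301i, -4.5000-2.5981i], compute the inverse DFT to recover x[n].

x[n] = (1/6) Σ(k=0 to 5) X[k] · e^(2πikn/6)

Computing each x[n]:
x[0] = 0
x[1] = -3
x[2] = 2
x[3] = 2
x[4] = 1
x[5] = 1

x = [0, -3, 2, 2, 1, 1]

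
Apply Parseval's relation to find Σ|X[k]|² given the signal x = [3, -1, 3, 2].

Parseval: Σ|x[n]|² = (1/N)Σ|X[k]|², so Σ|X[k]|² = N·Σ|x[n]|² = 4·23.0000

Σ|X[k]|² = N·Σ|x[n]|² = 4·23.0000 = 92.0000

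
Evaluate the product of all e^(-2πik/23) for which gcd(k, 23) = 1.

The primitive 23rd roots of unity are ω_23^k for k coprime to 23: k ∈ {1, 2, 3, 4, 5, 6, 7, 8, 9, 10, 11, 12, 13, 14, 15, 16, 17, 18, 19, 20, 21, 22}
Their product equals the constant term of the cyclotomic polynomial Φ_23(x) up to sign.
For n ≥ 3, the product of all primitive nth roots of unity is 1. (For n=1 it is 1; for n=2 it is -1.)

1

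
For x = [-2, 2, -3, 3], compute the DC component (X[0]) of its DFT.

X[0] = Σ(n=0 to 3) x[n] · ω_4^0 = Σ x[n]
= (-2) + (2) + (-3) + (3)

X[0] = 0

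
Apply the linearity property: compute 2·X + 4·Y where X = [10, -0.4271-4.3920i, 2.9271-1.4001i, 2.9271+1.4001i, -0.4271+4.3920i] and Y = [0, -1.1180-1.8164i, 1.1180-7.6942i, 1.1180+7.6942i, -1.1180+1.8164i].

By linearity: DFT(2x + 4y) = 2·DFT(x) + 4·DFT(y)
= 2·[10, -0.4271-4.3920i, 2.9271-1.4001i, 2.9271+1.4001i, -0.4271+4.3920i] + 4·[0, -1.1180-1.8164i, 1.1180-7.6942i, 1.1180+7.6942i, -1.1180+1.8164i]

Computing element-wise:
Z[0] = 2·(10) + 4·(0) = 20
Z[1] = 2·(-0.4271-4.3920i) + 4·(-1.1180-1.8164i) = -5.3262-16.0496i
Z[2] = 2·(2.9271-1.4001i) + 4·(1.1180-7.6942i) = 10.3262-33.5770i
Z[3] = 2·(2.9271+1.4001i) + 4·(1.1180+7.6942i) = 10.3262+33.5770i
Z[4] = 2·(-0.4271+4.3920i) + 4·(-1.1180+1.8164i) = -5.3262+16.0496i

DFT(2x + 4y) = 2·X + 4·Y = [20, -5.3262-16.0496i, 10.3262-33.5770i, 10.3262+33.5770i, -5.3262+16.0496i]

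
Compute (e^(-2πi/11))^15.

Since ω_11^11 = 1, powers reduce modulo 11.
15 mod 11 = 4
So ω_11^15 = ω_11^4 = e^(-2πi·4/11)

ω_11^15 = ω_11^4 = -0.6549-0.7557i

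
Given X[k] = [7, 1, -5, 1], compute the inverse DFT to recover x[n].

x[n] = (1/4) Σ(k=0 to 3) X[k] · e^(2πikn/4)

Computing each x[n]:
x[0] = 1
x[1] = 3
x[2] = 0
x[3] = 3

x = [1, 3, 0, 3]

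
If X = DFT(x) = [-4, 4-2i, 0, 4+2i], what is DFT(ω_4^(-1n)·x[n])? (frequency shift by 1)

Modulation property: DFT(ω_4^(-1n)·x[n]) = X[(k-1) mod 4], so circularly shift X by 1 positions.

X[k-1] = [4+2i, -4, 4-2i, 0]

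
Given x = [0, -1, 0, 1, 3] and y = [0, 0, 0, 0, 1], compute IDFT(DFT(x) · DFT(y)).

(x ⊛ y)[n] = Σ(m=0 to 4) x[m] · y[(n-m) mod 5]

Computing each output sample:
(x ⊛ y)[0] = -1
(x ⊛ y)[1] = 0
(x ⊛ y)[2] = 1
(x ⊛ y)[3] = 3
(x ⊛ y)[4] = 0

x ⊛ y = [-1, 0, 1, 3, 0]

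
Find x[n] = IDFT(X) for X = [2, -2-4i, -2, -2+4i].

x[n] = (1/4) Σ(k=0 to 3) X[k] · e^(2πikn/4)

Computing each x[n]:
x[0] = -1
x[1] = 3
x[2] = 1
x[3] = -1

x = [-1, 3, 1, -1]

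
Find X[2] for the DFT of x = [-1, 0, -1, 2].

X[2] = Σ(n=0 to 3) x[n] · ω_4^(2n) where ω_4 = e^(-2πi/4)
= (-1)·ω_4^0 + (0)·ω_4^2 + (-1)·ω_4^4 + (2)·ω_4^6

X[2] = -4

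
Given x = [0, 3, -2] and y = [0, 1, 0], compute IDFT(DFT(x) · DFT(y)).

(x ⊛ y)[n] = Σ(m=0 to 2) x[m] · y[(n-m) mod 3]

Computing each output sample:
(x ⊛ y)[0] = -2
(x ⊛ y)[1] = 0
(x ⊛ y)[2] = 3

x ⊛ y = [-2, 0, 3]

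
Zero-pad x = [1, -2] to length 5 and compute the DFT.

Original 2-point DFT: [-1, 3]
Zero-padded 5-point DFT provides frequency interpolation.

DFT_5([x, 0, ...]) = [-1, 0.3820+1.9021i, 2.6180+1.1756i, 2.6180-1.1756i, 0.3820-1.9021i]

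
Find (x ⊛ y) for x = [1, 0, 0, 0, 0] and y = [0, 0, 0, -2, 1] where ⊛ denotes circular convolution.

(x ⊛ y)[n] = Σ(m=0 to 4) x[m] · y[(n-m) mod 5]

Computing each output sample:
(x ⊛ y)[0] = 0
(x ⊛ y)[1] = 0
(x ⊛ y)[2] = 0
(x ⊛ y)[3] = -2
(x ⊛ y)[4] = 1

x ⊛ y = [0, 0, 0, -2, 1]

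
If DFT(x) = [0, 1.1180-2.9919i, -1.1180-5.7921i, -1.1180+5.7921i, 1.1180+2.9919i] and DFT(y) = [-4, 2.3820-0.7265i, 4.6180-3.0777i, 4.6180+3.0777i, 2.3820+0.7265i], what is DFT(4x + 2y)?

By linearity: DFT(4x + 2y) = 4·DFT(x) + 2·DFT(y)
= 4·[0, 1.1180-2.9919i, -1.1180-5.7921i, -1.1180+5.7921i, 1.1180+2.9919i] + 2·[-4, 2.3820-0.7265i, 4.6180-3.0777i, 4.6180+3.0777i, 2.3820+0.7265i]

Computing element-wise:
Z[0] = 4·(0) + 2·(-4) = -8
Z[1] = 4·(1.1180-2.9919i) + 2·(2.3820-0.7265i) = 9.2360-13.4206i
Z[2] = 4·(-1.1180-5.7921i) + 2·(4.6180-3.0777i) = 4.7640-29.3238i
Z[3] = 4·(-1.1180+5.7921i) + 2·(4.6180+3.0777i) = 4.7640+29.3238i
Z[4] = 4·(1.1180+2.9919i) + 2·(2.3820+0.7265i) = 9.2360+13.4206i

DFT(4x + 2y) = 4·X + 2·Y = [-8, 9.2360-13.4206i, 4.7640-29.3238i, 4.7640+29.3238i, 9.2360+13.4206i]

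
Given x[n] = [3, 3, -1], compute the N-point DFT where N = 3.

X[k] = Σ(n=0 to 2) x[n] · ω_3^(nk)
where ω_3 = e^(-2πi/3)

Computing each X[k]:
X[0] = 5
X[1] = 2.0000-3.4641i
X[2] = 2.0000+3.4641i

X = [5, 2.0000-3.4641i, 2.0000+3.4641i]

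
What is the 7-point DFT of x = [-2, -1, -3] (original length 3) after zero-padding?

Original 3-point DFT: [-6, -1.7321i, 1.7321i]
Zero-padded 7-point DFT provides frequency interpolation.

DFT_7([x, 0, ...]) = [-6, -1.9559+3.7066i, 0.9254-0.3267i, -2.9695-1.9116i, -2.9695+1.9116i, 0.9254+0.3267i, -1.9559-3.7066i]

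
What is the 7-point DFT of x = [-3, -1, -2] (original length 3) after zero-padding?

Original 3-point DFT: [-6, -1.5000-0.8660i, -1.5000+0.8660i]
Zero-padded 7-point DFT provides frequency interpolation.

DFT_7([x, 0, ...]) = [-6, -3.1784+2.7317i, -0.9755+0.1072i, -3.3460-1.1298i, -3.3460+1.1298i, -0.9755-0.1072i, -3.1784-2.7317i]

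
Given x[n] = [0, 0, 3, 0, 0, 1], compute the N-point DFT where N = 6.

X[k] = Σ(n=0 to 5) x[n] · ω_6^(nk)
where ω_6 = e^(-2πi/6)

Computing each X[k]:
X[0] = 4
X[1] = -1.0000-1.7321i
X[2] = -2.0000+3.4641i
X[3] = 2
X[4] = -2.0000-3.4641i
X[5] = -1.0000+1.7321i

X = [4, -1.0000-1.7321i, -2.0000+3.4641i, 2, -2.0000-3.4641i, -1.0000+1.7321i]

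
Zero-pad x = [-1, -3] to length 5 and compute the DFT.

Original 2-point DFT: [-4, 2]
Zero-padded 5-point DFT provides frequency interpolation.

DFT_5([x, 0, ...]) = [-4, -1.9271+2.8532i, 1.4271+1.7634i, 1.4271-1.7634i, -1.9271-2.8532i]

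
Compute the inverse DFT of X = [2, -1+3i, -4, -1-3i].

x[n] = (1/4) Σ(k=0 to 3) X[k] · e^(2πikn/4)

Computing each x[n]:
x[0] = -1
x[1] = 0
x[2] = 0
x[3] = 3

x = [-1, 0, 0, 3]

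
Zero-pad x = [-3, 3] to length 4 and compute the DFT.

Original 2-point DFT: [0, -6]
Zero-padded 4-point DFT provides frequency interpolation.

DFT_4([x, 0, ...]) = [0, -3-3i, -6, -3+3i]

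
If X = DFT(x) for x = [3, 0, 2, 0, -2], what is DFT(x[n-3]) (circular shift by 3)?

Time shift by 3: X_shifted[k] = ω_5^(3k) · X[k]
Shifted x = [2, 0, -2, 3, 0]

DFT(x[n-3]) = [3, 1.1910+2.9389i, 2.3090-4.7553i, 2.3090+4.7553i, 1.1910-2.9389i]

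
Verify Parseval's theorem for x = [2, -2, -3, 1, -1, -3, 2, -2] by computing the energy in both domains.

Time domain:
Σ|x[n]|² = |2|² + |-2|² + |-3|² + |1|² + |-1|² + |-3|² + |2|² + |-2|² = 36.0000

Frequency domain:
(1/8)Σ|X[k]|² = (1/8)(|-6|² + |1.5858+2.1716i|² + |2+4i|² + |4.4142-7.8284i|² + |6|² + |4.4142+7.8284i|² + |2-4i|² + |1.5858-2.1716i|²) = (1/8)·288.0000 = 36.0000

Both sides agree, confirming Parseval's theorem.

Σ|x[n]|² = (1/N)Σ|X[k]|² = 36.0000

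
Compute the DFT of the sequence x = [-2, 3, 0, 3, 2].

X[k] = Σ(n=0 to 4) x[n] · ω_5^(nk)
where ω_5 = e^(-2πi/5)

Computing each X[k]:
X[0] = 6
X[1] = -2.8820+0.8123i
X[2] = -5.1180-3.4410i
X[3] = -5.1180+3.4410i
X[4] = -2.8820-0.8123i

X = [6, -2.8820+0.8123i, -5.1180-3.4410i, -5.1180+3.4410i, -2.8820-0.8123i]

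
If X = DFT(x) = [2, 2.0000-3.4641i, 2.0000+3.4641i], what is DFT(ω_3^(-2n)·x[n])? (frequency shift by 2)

Modulation property: DFT(ω_3^(-2n)·x[n]) = X[(k-2) mod 3], so circularly shift X by 2 positions.

X[k-2] = [2.0000-3.4641i, 2.0000+3.4641i, 2]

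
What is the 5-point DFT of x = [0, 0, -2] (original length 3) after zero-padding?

Original 3-point DFT: [-2, 1.0000-1.7321i, 1.0000+1.7321i]
Zero-padded 5-point DFT provides frequency interpolation.

DFT_5([x, 0, ...]) = [-2, 1.6180+1.1756i, -0.6180-1.9021i, -0.6180+1.9021i, 1.6180-1.1756i]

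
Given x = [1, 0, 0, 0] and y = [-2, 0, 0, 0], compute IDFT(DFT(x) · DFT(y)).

(x ⊛ y)[n] = Σ(m=0 to 3) x[m] · y[(n-m) mod 4]

Computing each output sample:
(x ⊛ y)[0] = -2
(x ⊛ y)[1] = 0
(x ⊛ y)[2] = 0
(x ⊛ y)[3] = 0

x ⊛ y = [-2, 0, 0, 0]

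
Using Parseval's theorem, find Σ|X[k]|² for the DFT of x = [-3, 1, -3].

Parseval: Σ|x[n]|² = (1/N)Σ|X[k]|², so Σ|X[k]|² = N·Σ|x[n]|² = 3·19.0000

Σ|X[k]|² = N·Σ|x[n]|² = 3·19.0000 = 57.0000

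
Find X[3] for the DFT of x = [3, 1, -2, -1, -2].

X[3] = Σ(n=0 to 4) x[n] · ω_5^(3n) where ω_5 = e^(-2πi/5)
= (3)·ω_5^0 + (1)·ω_5^3 + (-2)·ω_5^6 + (-1)·ω_5^9 + (-2)·ω_5^12

X[3] = 2.8820+2.7144i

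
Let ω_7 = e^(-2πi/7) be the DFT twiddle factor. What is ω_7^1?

ω_7^1 = e^(-2πi·1/7)
= cos(-2π·1/7) + i·sin(-2π·1/7)
= cos(-2π/7) + i·sin(-2π/7)

ω_7^1 = cos(-2π/7) + i·sin(-2π/7) = 0.6235-0.7818i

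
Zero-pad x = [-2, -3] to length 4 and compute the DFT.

Original 2-point DFT: [-5, 1]
Zero-padded 4-point DFT provides frequency interpolation.

DFT_4([x, 0, ...]) = [-5, -2+3i, 1, -2-3i]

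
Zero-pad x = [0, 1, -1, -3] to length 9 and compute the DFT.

Original 4-point DFT: [-3, 1-4i, 1, 1+4i]
Zero-padded 9-point DFT provides frequency interpolation.

DFT_9([x, 0, ...]) = [-3, 2.0924+2.9401i, 2.6133-3.2409i, -3.0000-1.7321i, -0.2057+1.6133i, -0.2057-1.6133i, -3.0000+1.7321i, 2.6133+3.2409i, 2.0924-2.9401i]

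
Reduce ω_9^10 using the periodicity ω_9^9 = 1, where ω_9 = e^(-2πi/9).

Since ω_9^9 = 1, powers reduce modulo 9.
10 mod 9 = 1
So ω_9^10 = ω_9^1 = e^(-2πi·1/9)

ω_9^10 = ω_9^1 = 0.7660-0.6428i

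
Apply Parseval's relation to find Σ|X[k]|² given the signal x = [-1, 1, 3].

Parseval: Σ|x[n]|² = (1/N)Σ|X[k]|², so Σ|X[k]|² = N·Σ|x[n]|² = 3·11.0000

Σ|X[k]|² = N·Σ|x[n]|² = 3·11.0000 = 33.0000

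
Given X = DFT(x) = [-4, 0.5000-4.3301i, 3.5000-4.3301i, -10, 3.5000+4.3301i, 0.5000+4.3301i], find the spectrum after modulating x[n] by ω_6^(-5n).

Modulation property: DFT(ω_6^(-5n)·x[n]) = X[(k-5) mod 6], so circularly shift X by 5 positions.

X[k-5] = [0.5000-4.3301i, 3.5000-4.3301i, -10, 3.5000+4.3301i, 0.5000+4.3301i, -4]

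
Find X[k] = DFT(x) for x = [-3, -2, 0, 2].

X[k] = Σ(n=0 to 3) x[n] · ω_4^(nk)
where ω_4 = e^(-2πi/4)

Computing each X[k]:
X[0] = -3
X[1] = -3+4i
X[2] = -3
X[3] = -3-4i

X = [-3, -3+4i, -3, -3-4i]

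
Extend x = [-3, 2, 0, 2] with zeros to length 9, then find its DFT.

Original 4-point DFT: [1, -3, -7, -3]
Zero-padded 9-point DFT provides frequency interpolation.

DFT_9([x, 0, ...]) = [1, -2.4679-3.0176i, -3.6527-0.2376i, -2.0000-1.7321i, -5.8794-2.4161i, -5.8794+2.4161i, -2.0000+1.7321i, -3.6527+0.2376i, -2.4679+3.0176i]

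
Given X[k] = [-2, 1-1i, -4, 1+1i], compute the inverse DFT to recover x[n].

x[n] = (1/4) Σ(k=0 to 3) X[k] · e^(2πikn/4)

Computing each x[n]:
x[0] = -1
x[1] = 1
x[2] = -2
x[3] = 0

x = [-1, 1, -2, 0]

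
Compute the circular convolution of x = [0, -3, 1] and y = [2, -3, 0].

(x ⊛ y)[n] = Σ(m=0 to 2) x[m] · y[(n-m) mod 3]

Computing each output sample:
(x ⊛ y)[0] = -3
(x ⊛ y)[1] = -6
(x ⊛ y)[2] = 11

x ⊛ y = [-3, -6, 11]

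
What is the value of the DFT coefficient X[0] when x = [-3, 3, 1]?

X[0] = Σ(n=0 to 2) x[n] · ω_3^0 = Σ x[n]
= (-3) + (3) + (1)

X[0] = 1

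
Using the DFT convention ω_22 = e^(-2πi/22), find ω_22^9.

ω_22^9 = e^(-2πi·9/22)
= cos(-2π·9/22) + i·sin(-2π·9/22)
= cos(-18π/22) + i·sin(-18π/22)

ω_22^9 = cos(-18π/22) + i·sin(-18π/22) = -0.8413-0.5406i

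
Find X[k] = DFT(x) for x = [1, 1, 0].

X[k] = Σ(n=0 to 2) x[n] · ω_3^(nk)
where ω_3 = e^(-2πi/3)

Computing each X[k]:
X[0] = 2
X[1] = 0.5000-0.8660i
X[2] = 0.5000+0.8660i

X = [2, 0.5000-0.8660i, 0.5000+0.8660i]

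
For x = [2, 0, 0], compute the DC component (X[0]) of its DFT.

X[0] = Σ(n=0 to 2) x[n] · ω_3^0 = Σ x[n]
= (2) + (0) + (0)

X[0] = 2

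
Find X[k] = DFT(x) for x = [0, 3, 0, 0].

X[k] = Σ(n=0 to 3) x[n] · ω_4^(nk)
where ω_4 = e^(-2πi/4)

Computing each X[k]:
X[0] = 3
X[1] = -3i
X[2] = -3
X[3] = 3i

X = [3, -3i, -3, 3i]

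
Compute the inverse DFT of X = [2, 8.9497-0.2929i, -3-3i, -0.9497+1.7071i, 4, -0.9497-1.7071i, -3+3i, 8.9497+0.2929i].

x[n] = (1/8) Σ(k=0 to 7) X[k] · e^(2πikn/8)

Computing each x[n]:
x[0] = 2
x[1] = 2
x[2] = 2
x[3] = -3
x[4] = -2
x[5] = -1
x[6] = 1
x[7] = 1

x = [2, 2, 2, -3, -2, -1, 1, 1]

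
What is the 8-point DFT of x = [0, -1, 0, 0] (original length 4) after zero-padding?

Original 4-point DFT: [-1, 1i, 1, -1i]
Zero-padded 8-point DFT provides frequency interpolation.

DFT_8([x, 0, ...]) = [-1, -0.7071+0.7071i, 1i, 0.7071+0.7071i, 1, 0.7071-0.7071i, -1i, -0.7071-0.7071i]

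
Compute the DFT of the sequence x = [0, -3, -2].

X[k] = Σ(n=0 to 2) x[n] · ω_3^(nk)
where ω_3 = e^(-2πi/3)

Computing each X[k]:
X[0] = -5
X[1] = 2.5000+0.8660i
X[2] = 2.5000-0.8660i

X = [-5, 2.5000+0.8660i, 2.5000-0.8660i]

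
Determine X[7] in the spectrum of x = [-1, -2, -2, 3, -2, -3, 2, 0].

X[7] = Σ(n=0 to 7) x[n] · ω_8^(7n) where ω_8 = e^(-2πi/8)
= (-1)·ω_8^0 + (-2)·ω_8^7 + (-2)·ω_8^14 + (3)·ω_8^21 + (-2)·ω_8^28 + (-3)·ω_8^35 + (2)·ω_8^42 + (0)·ω_8^49

X[7] = -0.4142-1.1716i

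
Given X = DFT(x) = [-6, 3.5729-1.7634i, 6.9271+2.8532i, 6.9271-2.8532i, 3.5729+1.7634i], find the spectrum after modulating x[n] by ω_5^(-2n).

Modulation property: DFT(ω_5^(-2n)·x[n]) = X[(k-2) mod 5], so circularly shift X by 2 positions.

X[k-2] = [6.9271-2.8532i, 3.5729+1.7634i, -6, 3.5729-1.7634i, 6.9271+2.8532i]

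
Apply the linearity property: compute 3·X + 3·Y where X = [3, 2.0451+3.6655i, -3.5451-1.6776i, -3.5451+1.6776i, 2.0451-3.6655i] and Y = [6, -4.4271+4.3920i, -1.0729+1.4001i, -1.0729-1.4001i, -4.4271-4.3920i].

By linearity: DFT(3x + 3y) = 3·DFT(x) + 3·DFT(y)
= 3·[3, 2.0451+3.6655i, -3.5451-1.6776i, -3.5451+1.6776i, 2.0451-3.6655i] + 3·[6, -4.4271+4.3920i, -1.0729+1.4001i, -1.0729-1.4001i, -4.4271-4.3920i]

Computing element-wise:
Z[0] = 3·(3) + 3·(6) = 27
Z[1] = 3·(2.0451+3.6655i) + 3·(-4.4271+4.3920i) = -7.1460+24.1725i
Z[2] = 3·(-3.5451-1.6776i) + 3·(-1.0729+1.4001i) = -13.8540-0.8325i
Z[3] = 3·(-3.5451+1.6776i) + 3·(-1.0729-1.4001i) = -13.8540+0.8325i
Z[4] = 3·(2.0451-3.6655i) + 3·(-4.4271-4.3920i) = -7.1460-24.1725i

DFT(3x + 3y) = 3·X + 3·Y = [27, -7.1460+24.1725i, -13.8540-0.8325i, -13.8540+0.8325i, -7.1460-24.1725i]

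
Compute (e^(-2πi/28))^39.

Since ω_28^28 = 1, powers reduce modulo 28.
39 mod 28 = 11
So ω_28^39 = ω_28^11 = e^(-2πi·11/28)

ω_28^39 = ω_28^11 = -0.7818-0.6235i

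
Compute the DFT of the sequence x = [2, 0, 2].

X[k] = Σ(n=0 to 2) x[n] · ω_3^(nk)
where ω_3 = e^(-2πi/3)

Computing each X[k]:
X[0] = 4
X[1] = 1.0000+1.7321i
X[2] = 1.0000-1.7321i

X = [4, 1.0000+1.7321i, 1.0000-1.7321i]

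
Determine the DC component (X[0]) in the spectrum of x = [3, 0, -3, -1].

X[0] = Σ(n=0 to 3) x[n] · ω_4^0 = Σ x[n]
= (3) + (0) + (-3) + (-1)

X[0] = -1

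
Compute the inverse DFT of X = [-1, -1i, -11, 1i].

x[n] = (1/4) Σ(k=0 to 3) X[k] · e^(2πikn/4)

Computing each x[n]:
x[0] = -3
x[1] = 3
x[2] = -3
x[3] = 2

x = [-3, 3, -3, 2]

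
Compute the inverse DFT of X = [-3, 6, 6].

x[n] = (1/3) Σ(k=0 to 2) X[k] · e^(2πikn/3)

Computing each x[n]:
x[0] = 3
x[1] = -3
x[2] = -3

x = [3, -3, -3]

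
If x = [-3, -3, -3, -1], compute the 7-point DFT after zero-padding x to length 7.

Original 4-point DFT: [-10, 2i, -2, -2i]
Zero-padded 7-point DFT provides frequency interpolation.

DFT_7([x, 0, ...]) = [-10, -3.3019+5.7042i, -0.2530+0.8413i, -1.9450-0.0689i, -1.9450+0.0689i, -0.2530-0.8413i, -3.3019-5.7042i]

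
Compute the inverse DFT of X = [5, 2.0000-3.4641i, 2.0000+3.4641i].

x[n] = (1/3) Σ(k=0 to 2) X[k] · e^(2πikn/3)

Computing each x[n]:
x[0] = 3
x[1] = 3
x[2] = -1

x = [3, 3, -1]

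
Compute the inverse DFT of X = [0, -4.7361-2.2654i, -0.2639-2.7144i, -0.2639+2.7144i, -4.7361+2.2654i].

x[n] = (1/5) Σ(k=0 to 4) X[k] · e^(2πikn/5)

Computing each x[n]:
x[0] = -2
x[1] = 1
x[2] = 1
x[3] = 2
x[4] = -2

x = [-2, 1, 1, 2, -2]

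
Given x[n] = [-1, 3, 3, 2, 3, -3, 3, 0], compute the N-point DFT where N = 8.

X[k] = Σ(n=0 to 7) x[n] · ω_8^(nk)
where ω_8 = e^(-2πi/8)

Computing each X[k]:
X[0] = 10
X[1] = -1.1716-5.6569i
X[2] = -4+2i
X[3] = -6.8284-5.6569i
X[4] = 6
X[5] = -6.8284+5.6569i
X[6] = -4-2i
X[7] = -1.1716+5.6569i

X = [10, -1.1716-5.6569i, -4+2i, -6.8284-5.6569i, 6, -6.8284+5.6569i, -4-2i, -1.1716+5.6569i]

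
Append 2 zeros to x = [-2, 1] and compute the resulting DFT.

Original 2-point DFT: [-1, -3]
Zero-padded 4-point DFT provides frequency interpolation.

DFT_4([x, 0, ...]) = [-1, -2-1i, -3, -2+1i]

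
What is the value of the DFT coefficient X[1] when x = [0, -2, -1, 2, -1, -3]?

X[1] = Σ(n=0 to 5) x[n] · ω_6^(1n) where ω_6 = e^(-2πi/6)
= (0)·ω_6^0 + (-2)·ω_6^1 + (-1)·ω_6^2 + (2)·ω_6^3 + (-1)·ω_6^4 + (-3)·ω_6^5

X[1] = -3.5000-0.8660i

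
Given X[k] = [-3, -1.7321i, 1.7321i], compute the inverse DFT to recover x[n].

x[n] = (1/3) Σ(k=0 to 2) X[k] · e^(2πikn/3)

Computing each x[n]:
x[0] = -1
x[1] = 0
x[2] = -2

x = [-1, 0, -2]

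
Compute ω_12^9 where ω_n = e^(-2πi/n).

ω_12^9 = e^(-2πi·9/12)
= cos(-2π·9/12) + i·sin(-2π·9/12)
= cos(-18π/12) + i·sin(-18π/12)

ω_12^9 = cos(-18π/12) + i·sin(-18π/12) = 1i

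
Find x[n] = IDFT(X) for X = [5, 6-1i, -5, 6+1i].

x[n] = (1/4) Σ(k=0 to 3) X[k] · e^(2πikn/4)

Computing each x[n]:
x[0] = 3
x[1] = 3
x[2] = -3
x[3] = 2

x = [3, 3, -3, 2]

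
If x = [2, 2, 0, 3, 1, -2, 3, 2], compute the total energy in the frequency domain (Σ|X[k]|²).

Parseval: Σ|x[n]|² = (1/N)Σ|X[k]|², so Σ|X[k]|² = N·Σ|x[n]|² = 8·35.0000

Σ|X[k]|² = N·Σ|x[n]|² = 8·35.0000 = 280.0000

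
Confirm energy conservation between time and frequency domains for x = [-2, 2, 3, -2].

Time domain:
Σ|x[n]|² = |-2|² + |2|² + |3|² + |-2|² = 21.0000

Frequency domain:
(1/4)Σ|X[k]|² = (1/4)(|1|² + |-5-4i|² + |1|² + |-5+4i|²) = (1/4)·84.0000 = 21.0000

Both sides agree, confirming Parseval's theorem.

Σ|x[n]|² = (1/N)Σ|X[k]|² = 21.0000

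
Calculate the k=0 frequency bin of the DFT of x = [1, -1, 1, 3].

X[0] = Σ(n=0 to 3) x[n] · ω_4^0 = Σ x[n]
= (1) + (-1) + (1) + (3)

X[0] = 4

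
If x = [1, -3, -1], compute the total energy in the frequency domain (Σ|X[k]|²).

Parseval: Σ|x[n]|² = (1/N)Σ|X[k]|², so Σ|X[k]|² = N·Σ|x[n]|² = 3·11.0000

Σ|X[k]|² = N·Σ|x[n]|² = 3·11.0000 = 33.0000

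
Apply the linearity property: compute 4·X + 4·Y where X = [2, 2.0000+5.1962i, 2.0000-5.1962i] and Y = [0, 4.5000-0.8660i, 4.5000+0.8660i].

By linearity: DFT(4x + 4y) = 4·DFT(x) + 4·DFT(y)
= 4·[2, 2.0000+5.1962i, 2.0000-5.1962i] + 4·[0, 4.5000-0.8660i, 4.5000+0.8660i]

Computing element-wise:
Z[0] = 4·(2) + 4·(0) = 8
Z[1] = 4·(2.0000+5.1962i) + 4·(4.5000-0.8660i) = 26.0000+17.3208i
Z[2] = 4·(2.0000-5.1962i) + 4·(4.5000+0.8660i) = 26.0000-17.3208i

DFT(4x + 4y) = 4·X + 4·Y = [8, 26.0000+17.3208i, 26.0000-17.3208i]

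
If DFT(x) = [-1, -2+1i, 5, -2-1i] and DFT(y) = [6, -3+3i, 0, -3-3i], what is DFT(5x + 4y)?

By linearity: DFT(5x + 4y) = 5·DFT(x) + 4·DFT(y)
= 5·[-1, -2+1i, 5, -2-1i] + 4·[6, -3+3i, 0, -3-3i]

Computing element-wise:
Z[0] = 5·(-1) + 4·(6) = 19
Z[1] = 5·(-2+1i) + 4·(-3+3i) = -22+17i
Z[2] = 5·(5) + 4·(0) = 25
Z[3] = 5·(-2-1i) + 4·(-3-3i) = -22-17i

DFT(5x + 4y) = 5·X + 4·Y = [19, -22+17i, 25, -22-17i]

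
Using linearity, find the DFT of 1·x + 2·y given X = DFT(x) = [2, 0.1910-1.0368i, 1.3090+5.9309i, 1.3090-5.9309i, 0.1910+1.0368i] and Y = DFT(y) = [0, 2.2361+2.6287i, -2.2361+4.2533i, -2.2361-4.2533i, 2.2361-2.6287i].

By linearity: DFT(1x + 2y) = 1·DFT(x) + 2·DFT(y)
= 1·[2, 0.1910-1.0368i, 1.3090+5.9309i, 1.3090-5.9309i, 0.1910+1.0368i] + 2·[0, 2.2361+2.6287i, -2.2361+4.2533i, -2.2361-4.2533i, 2.2361-2.6287i]

Computing element-wise:
Z[0] = 1·(2) + 2·(0) = 2
Z[1] = 1·(0.1910-1.0368i) + 2·(2.2361+2.6287i) = 4.6632+4.2206i
Z[2] = 1·(1.3090+5.9309i) + 2·(-2.2361+4.2533i) = -3.1632+14.4375i
Z[3] = 1·(1.3090-5.9309i) + 2·(-2.2361-4.2533i) = -3.1632-14.4375i
Z[4] = 1·(0.1910+1.0368i) + 2·(2.2361-2.6287i) = 4.6632-4.2206i

DFT(1x + 2y) = 1·X + 2·Y = [2, 4.6632+4.2206i, -3.1632+14.4375i, -3.1632-14.4375i, 4.6632-4.2206i]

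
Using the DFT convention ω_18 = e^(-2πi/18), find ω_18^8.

ω_18^8 = e^(-2πi·8/18)
= cos(-2π·8/18) + i·sin(-2π·8/18)
= cos(-16π/18) + i·sin(-16π/18)

ω_18^8 = cos(-16π/18) + i·sin(-16π/18) = -0.9397-0.3420i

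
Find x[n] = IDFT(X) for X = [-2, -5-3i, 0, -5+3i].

x[n] = (1/4) Σ(k=0 to 3) X[k] · e^(2πikn/4)

Computing each x[n]:
x[0] = -3
x[1] = 1
x[2] = 2
x[3] = -2

x = [-3, 1, 2, -2]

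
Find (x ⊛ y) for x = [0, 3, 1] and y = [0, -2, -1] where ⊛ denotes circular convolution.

(x ⊛ y)[n] = Σ(m=0 to 2) x[m] · y[(n-m) mod 3]

Computing each output sample:
(x ⊛ y)[0] = -5
(x ⊛ y)[1] = -1
(x ⊛ y)[2] = -6

x ⊛ y = [-5, -1, -6]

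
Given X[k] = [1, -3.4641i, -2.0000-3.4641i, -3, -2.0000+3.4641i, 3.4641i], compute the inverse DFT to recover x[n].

x[n] = (1/6) Σ(k=0 to 5) X[k] · e^(2πikn/6)

Computing each x[n]:
x[0] = -1
x[1] = 3
x[2] = 0
x[3] = 0
x[4] = 0
x[5] = -1

x = [-1, 3, 0, 0, 0, -1]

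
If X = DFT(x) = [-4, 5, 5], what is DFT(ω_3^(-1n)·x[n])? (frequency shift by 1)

Modulation property: DFT(ω_3^(-1n)·x[n]) = X[(k-1) mod 3], so circularly shift X by 1 positions.

X[k-1] = [5, -4, 5]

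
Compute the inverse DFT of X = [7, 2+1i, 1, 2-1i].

x[n] = (1/4) Σ(k=0 to 3) X[k] · e^(2πikn/4)

Computing each x[n]:
x[0] = 3
x[1] = 1
x[2] = 1
x[3] = 2

x = [3, 1, 1, 2]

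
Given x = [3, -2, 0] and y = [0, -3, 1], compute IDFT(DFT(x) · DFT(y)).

(x ⊛ y)[n] = Σ(m=0 to 2) x[m] · y[(n-m) mod 3]

Computing each output sample:
(x ⊛ y)[0] = -2
(x ⊛ y)[1] = -9
(x ⊛ y)[2] = 9

x ⊛ y = [-2, -9, 9]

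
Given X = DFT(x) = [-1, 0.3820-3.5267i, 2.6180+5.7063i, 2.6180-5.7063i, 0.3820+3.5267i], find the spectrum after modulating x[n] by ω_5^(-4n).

Modulation property: DFT(ω_5^(-4n)·x[n]) = X[(k-4) mod 5], so circularly shift X by 4 positions.

X[k-4] = [0.3820-3.5267i, 2.6180+5.7063i, 2.6180-5.7063i, 0.3820+3.5267i, -1]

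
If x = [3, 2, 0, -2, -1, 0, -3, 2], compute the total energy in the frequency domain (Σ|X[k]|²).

Parseval: Σ|x[n]|² = (1/N)Σ|X[k]|², so Σ|X[k]|² = N·Σ|x[n]|² = 8·31.0000

Σ|X[k]|² = N·Σ|x[n]|² = 8·31.0000 = 248.0000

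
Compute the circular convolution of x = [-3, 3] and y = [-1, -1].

(x ⊛ y)[n] = Σ(m=0 to 1) x[m] · y[(n-m) mod 2]

Computing each output sample:
(x ⊛ y)[0] = 0
(x ⊛ y)[1] = 0

x ⊛ y = [0, 0]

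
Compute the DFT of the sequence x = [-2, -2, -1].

X[k] = Σ(n=0 to 2) x[n] · ω_3^(nk)
where ω_3 = e^(-2πi/3)

Computing each X[k]:
X[0] = -5
X[1] = -0.5000+0.8660i
X[2] = -0.5000-0.8660i

X = [-5, -0.5000+0.8660i, -0.5000-0.8660i]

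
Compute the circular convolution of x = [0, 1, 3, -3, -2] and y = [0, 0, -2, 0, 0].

(x ⊛ y)[n] = Σ(m=0 to 4) x[m] · y[(n-m) mod 5]

Computing each output sample:
(x ⊛ y)[0] = 6
(x ⊛ y)[1] = 4
(x ⊛ y)[2] = 0
(x ⊛ y)[3] = -2
(x ⊛ y)[4] = -6

x ⊛ y = [6, 4, 0, -2, -6]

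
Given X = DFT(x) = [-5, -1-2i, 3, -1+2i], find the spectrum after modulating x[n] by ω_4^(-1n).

Modulation property: DFT(ω_4^(-1n)·x[n]) = X[(k-1) mod 4], so circularly shift X by 1 positions.

X[k-1] = [-1+2i, -5, -1-2i, 3]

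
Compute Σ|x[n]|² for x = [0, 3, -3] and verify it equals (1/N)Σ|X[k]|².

Time domain:
Σ|x[n]|² = |0|² + |3|² + |-3|² = 18.0000

Frequency domain:
(1/3)Σ|X[k]|² = (1/3)(|0|² + |-5.1962i|² + |5.1962i|²) = (1/3)·54.0000 = 18.0000

Both sides agree, confirming Parseval's theorem.

Σ|x[n]|² = (1/N)Σ|X[k]|² = 18.0000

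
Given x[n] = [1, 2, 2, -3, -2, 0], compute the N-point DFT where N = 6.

X[k] = Σ(n=0 to 5) x[n] · ω_6^(nk)
where ω_6 = e^(-2πi/6)

Computing each X[k]:
X[0] = 0
X[1] = 5.0000-5.1962i
X[2] = -3.0000+1.7321i
X[3] = 2
X[4] = -3.0000-1.7321i
X[5] = 5.0000+5.1962i

X = [0, 5.0000-5.1962i, -3.0000+1.7321i, 2, -3.0000-1.7321i, 5.0000+5.1962i]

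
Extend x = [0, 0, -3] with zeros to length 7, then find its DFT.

Original 3-point DFT: [-3, 1.5000-2.5981i, 1.5000+2.5981i]
Zero-padded 7-point DFT provides frequency interpolation.

DFT_7([x, 0, ...]) = [-3, 0.6676+2.9248i, 2.7029-1.3017i, -1.8705-2.3455i, -1.8705+2.3455i, 2.7029+1.3017i, 0.6676-2.9248i]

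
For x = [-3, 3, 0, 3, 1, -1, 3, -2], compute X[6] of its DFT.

X[6] = Σ(n=0 to 7) x[n] · ω_8^(6n) where ω_8 = e^(-2πi/8)
= (-3)·ω_8^0 + (3)·ω_8^6 + (0)·ω_8^12 + (3)·ω_8^18 + (1)·ω_8^24 + (-1)·ω_8^30 + (3)·ω_8^36 + (-2)·ω_8^42

X[6] = -5+1i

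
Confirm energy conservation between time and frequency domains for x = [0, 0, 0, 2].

Time domain:
Σ|x[n]|² = |0|² + |0|² + |0|² + |2|² = 4.0000

Frequency domain:
(1/4)Σ|X[k]|² = (1/4)(|2|² + |2i|² + |-2|² + |-2i|²) = (1/4)·16.0000 = 4.0000

Both sides agree, confirming Parseval's theorem.

Σ|x[n]|² = (1/N)Σ|X[k]|² = 4.0000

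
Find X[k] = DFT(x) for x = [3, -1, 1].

X[k] = Σ(n=0 to 2) x[n] · ω_3^(nk)
where ω_3 = e^(-2πi/3)

Computing each X[k]:
X[0] = 3
X[1] = 3.0000+1.7321i
X[2] = 3.0000-1.7321i

X = [3, 3.0000+1.7321i, 3.0000-1.7321i]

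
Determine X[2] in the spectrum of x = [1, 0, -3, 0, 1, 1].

X[2] = Σ(n=0 to 5) x[n] · ω_6^(2n) where ω_6 = e^(-2πi/6)
= (1)·ω_6^0 + (0)·ω_6^2 + (-3)·ω_6^4 + (0)·ω_6^6 + (1)·ω_6^8 + (1)·ω_6^10

X[2] = 1.5000-2.5981i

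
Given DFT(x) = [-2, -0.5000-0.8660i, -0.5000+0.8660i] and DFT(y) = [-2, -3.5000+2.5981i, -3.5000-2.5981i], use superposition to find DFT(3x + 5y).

By linearity: DFT(3x + 5y) = 3·DFT(x) + 5·DFT(y)
= 3·[-2, -0.5000-0.8660i, -0.5000+0.8660i] + 5·[-2, -3.5000+2.5981i, -3.5000-2.5981i]

Computing element-wise:
Z[0] = 3·(-2) + 5·(-2) = -16
Z[1] = 3·(-0.5000-0.8660i) + 5·(-3.5000+2.5981i) = -19.0000+10.3925i
Z[2] = 3·(-0.5000+0.8660i) + 5·(-3.5000-2.5981i) = -19.0000-10.3925i

DFT(3x + 5y) = 3·X + 5·Y = [-16, -19.0000+10.3925i, -19.0000-10.3925i]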